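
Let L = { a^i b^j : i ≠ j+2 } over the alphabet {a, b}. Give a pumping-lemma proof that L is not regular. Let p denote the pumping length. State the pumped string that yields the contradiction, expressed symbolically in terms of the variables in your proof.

Assume L is regular. Let p be the pumping length given by the pumping lemma.
Choose w = a^p b^{p+p!-2}. Since p ≠ (p+p!-2)+2 = p+p!, w ∈ L; and |w| ≥ p.
By the pumping lemma, w = xyz with |xy| ≤ p and |y| ≥ 1.
The first p characters of w are a's, so xy (and hence y) consists only of a's. Write y = a^k, 1 ≤ k ≤ p.
Since 1 ≤ k ≤ p, k divides p!; set t = 1 + p!/k. Then xy^t z has p + (p!/k)·k = p + p! copies of a. Now the a-count is p+p! and (b-count)+2 = (p+p!-2)+2 = p+p!, so i ≠ j+2 fails. So xy^t z = a^{p+p!} b^{p+p!-2} ∉ L.
This is a contradiction; hence L is not regular.

a^{p+p!} b^{p+p!-2}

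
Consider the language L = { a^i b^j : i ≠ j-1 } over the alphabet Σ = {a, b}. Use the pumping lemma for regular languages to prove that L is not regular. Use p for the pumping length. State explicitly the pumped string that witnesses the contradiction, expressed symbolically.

a^{p+p!} b^{p+p!+1}

Toward a contradiction, assume L is regular with pumping length p.
Choose w = a^p b^{p+p!+1}. Since p ≠ (p+p!+1)-1 = p+p!, w ∈ L; and |w| ≥ p.
The pumping lemma gives a decomposition w = xyz where |xy| ≤ p and |y| > 0.
Since the first p symbols of w are all a's and |xy| ≤ p, y lies entirely in the leading a-block: y = a^k for some k with 1 ≤ k ≤ p.
Since 1 ≤ k ≤ p, k divides p!; set t = 1 + p!/k. Then xy^t z has p + (p!/k)·k = p + p! copies of a. Now the a-count is p+p! and (b-count)-1 = (p+p!+1)-1 = p+p!, so i ≠ j-1 fails. So xy^t z = a^{p+p!} b^{p+p!+1} ∉ L.
This contradicts the pumping lemma, so L is not regular.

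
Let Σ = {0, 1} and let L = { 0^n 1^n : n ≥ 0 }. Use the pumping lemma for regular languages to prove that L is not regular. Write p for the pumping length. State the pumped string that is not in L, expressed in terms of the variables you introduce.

Assume L is regular; let p be its pumping constant.
Take w = 0^p 1^p. Then w ∈ L and |w| = 2p ≥ p.
By the pumping lemma, w = xyz with |xy| ≤ p and y is nonempty.
Since the first p symbols of w are all 0's and |xy| ≤ p, y lies entirely in the leading 0-block: y = 0^k for some k with 1 ≤ k ≤ p.
Pump with i = 2: xy^2z = 0^{p+k} 1^p. For this to lie in L we would need p = p+k, which forces k = 0. But k ≥ 1, so xy^2z ∉ L.
Contradiction. Therefore L is not regular.

0^{p+k} 1^p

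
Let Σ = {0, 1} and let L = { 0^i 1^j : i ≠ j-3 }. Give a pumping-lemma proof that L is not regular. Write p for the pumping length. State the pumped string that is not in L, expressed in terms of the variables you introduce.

0^{p+p!} 1^{p+p!+3}

Assume L is regular; let p be its pumping constant.
Choose w = 0^p 1^{p+p!+3}. Since p ≠ (p+p!+3)-3 = p+p!, w ∈ L; and |w| ≥ p.
The pumping lemma gives a decomposition w = xyz where |xy| ≤ p and |y| > 0.
The first p characters of w are 0's, so xy (and hence y) consists only of 0's. Write y = 0^k, 1 ≤ k ≤ p.
Since 1 ≤ k ≤ p, k divides p!; set t = 1 + p!/k. Then xy^t z has p + (p!/k)·k = p + p! copies of 0. Now the 0-count is p+p! and (1-count)-3 = (p+p!+3)-3 = p+p!, so i ≠ j-3 fails. So xy^t z = 0^{p+p!} 1^{p+p!+3} ∉ L.
This is a contradiction; hence L is not regular.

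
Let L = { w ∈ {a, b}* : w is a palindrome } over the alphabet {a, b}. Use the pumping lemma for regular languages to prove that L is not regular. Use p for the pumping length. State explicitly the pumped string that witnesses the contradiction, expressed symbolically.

a^{p+k} b a^p

Assume L is regular. Let p be the pumping length given by the pumping lemma.
Take w = a^p b a^p, a palindrome of length 2p+1 ≥ p.
By the pumping lemma, w = xyz with |xy| ≤ p and y is nonempty.
Since the first p symbols of w are all a's and |xy| ≤ p, y lies entirely in the leading a-block: y = a^k for some k with 1 ≤ k ≤ p.
Pump with i = 2: xy^2z = a^{p+k} b a^p. Its reverse is a^p b a^{p+k}, which differs from xy^2z since k ≥ 1. So xy^2z is not a palindrome and xy^2z ∉ L.
This is a contradiction; hence L is not regular.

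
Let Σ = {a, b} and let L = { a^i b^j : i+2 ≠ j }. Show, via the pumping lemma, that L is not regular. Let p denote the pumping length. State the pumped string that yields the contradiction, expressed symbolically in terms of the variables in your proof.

a^{p+p!} b^{p+p!+2}

Assume L is regular; let p be its pumping constant.
Choose w = a^p b^{p+p!+2}. Since p ≠ (p+p!+2)-2 = p+p!, w ∈ L; and |w| ≥ p.
By the pumping lemma, w = xyz with |xy| ≤ p and |y| > 0.
Since the first p symbols of w are all a's and |xy| ≤ p, y lies entirely in the leading a-block: y = a^k for some k with 1 ≤ k ≤ p.
Since 1 ≤ k ≤ p, k divides p!; set t = 1 + p!/k. Then xy^t z has p + (p!/k)·k = p + p! copies of a. Now the a-count is p+p! and (b-count)-2 = (p+p!+2)-2 = p+p!, so i+2 ≠ j fails. So xy^t z = a^{p+p!} b^{p+p!+2} ∉ L.
Contradiction. Therefore L is not regular.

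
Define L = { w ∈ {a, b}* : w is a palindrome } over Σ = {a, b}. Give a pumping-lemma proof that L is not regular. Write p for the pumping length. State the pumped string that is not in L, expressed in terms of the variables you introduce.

Suppose for contradiction that L is regular, and let p be the pumping length.
Take w = a^p b a^p, a palindrome of length 2p+1 ≥ p.
Write w = xyz as guaranteed by the lemma, with |xy| ≤ p and |y| ≥ 1.
The first p characters of w are a's, so xy (and hence y) consists only of a's. Write y = a^k, 1 ≤ k ≤ p.
Pump with i = 2: xy^2z = a^{p+k} b a^p. Its reverse is a^p b a^{p+k}, which differs from xy^2z since k ≥ 1. So xy^2z is not a palindrome and xy^2z ∉ L.
This is a contradiction; hence L is not regular.

a^{p+k} b a^p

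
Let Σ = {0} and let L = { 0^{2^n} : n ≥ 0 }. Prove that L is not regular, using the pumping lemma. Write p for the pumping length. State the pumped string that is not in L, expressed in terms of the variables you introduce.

0^{2^p+k}

Toward a contradiction, assume L is regular with pumping length p.
Take w = 0^{2^p} ∈ L with |w| = 2^p ≥ p.
The pumping lemma gives a decomposition w = xyz where |xy| ≤ p and |y| ≥ 1.
Then y = 0^k for some k with 1 ≤ k ≤ p.
Pump with i = 2: xy^2z = 0^{2^p+k}. Since 1 ≤ k ≤ p < 2^p, we have 2^p < 2^p+k < 2^{p+1}, so 2^p+k is not a power of 2. So xy^2z ∉ L.
Contradiction. Therefore L is not regular.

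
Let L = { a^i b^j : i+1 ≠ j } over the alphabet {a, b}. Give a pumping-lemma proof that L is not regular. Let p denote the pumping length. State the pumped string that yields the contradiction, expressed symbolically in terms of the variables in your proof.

a^{p+p!} b^{p+p!+1}

Toward a contradiction, assume L is regular with pumping length p.
Choose w = a^p b^{p+p!+1}. Since p ≠ (p+p!+1)-1 = p+p!, w ∈ L; and |w| ≥ p.
By the pumping lemma, w = xyz with |xy| ≤ p and |y| ≥ 1.
Since the first p symbols of w are all a's and |xy| ≤ p, y lies entirely in the leading a-block: y = a^k for some k with 1 ≤ k ≤ p.
Since 1 ≤ k ≤ p, k divides p!; set t = 1 + p!/k. Then xy^t z has p + (p!/k)·k = p + p! copies of a. Now the a-count is p+p! and (b-count)-1 = (p+p!+1)-1 = p+p!, so i+1 ≠ j fails. So xy^t z = a^{p+p!} b^{p+p!+1} ∉ L.
This is a contradiction; hence L is not regular.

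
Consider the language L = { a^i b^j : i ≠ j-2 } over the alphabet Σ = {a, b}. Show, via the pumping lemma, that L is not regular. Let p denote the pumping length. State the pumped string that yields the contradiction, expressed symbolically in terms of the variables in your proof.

a^{p+p!} b^{p+p!+2}

Toward a contradiction, assume L is regular with pumping length p.
Choose w = a^p b^{p+p!+2}. Since p ≠ (p+p!+2)-2 = p+p!, w ∈ L; and |w| ≥ p.
The pumping lemma gives a decomposition w = xyz where |xy| ≤ p and |y| > 0.
Because |xy| ≤ p and w begins with p copies of a, we have y = a^k with 1 ≤ k ≤ p.
Since 1 ≤ k ≤ p, k divides p!; set t = 1 + p!/k. Then xy^t z has p + (p!/k)·k = p + p! copies of a. Now the a-count is p+p! and (b-count)-2 = (p+p!+2)-2 = p+p!, so i ≠ j-2 fails. So xy^t z = a^{p+p!} b^{p+p!+2} ∉ L.
Contradiction. Therefore L is not regular.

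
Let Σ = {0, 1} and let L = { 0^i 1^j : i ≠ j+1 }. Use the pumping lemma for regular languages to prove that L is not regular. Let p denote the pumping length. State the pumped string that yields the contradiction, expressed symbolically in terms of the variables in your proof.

0^{p+p!} 1^{p+p!-1}

Suppose for contradiction that L is regular, and let p be the pumping length.
Choose w = 0^p 1^{p+p!-1}. Since p ≠ (p+p!-1)+1 = p+p!, w ∈ L; and |w| ≥ p.
The pumping lemma gives a decomposition w = xyz where |xy| ≤ p and y is nonempty.
Since the first p symbols of w are all 0's and |xy| ≤ p, y lies entirely in the leading 0-block: y = 0^k for some k with 1 ≤ k ≤ p.
Since 1 ≤ k ≤ p, k divides p!; set t = 1 + p!/k. Then xy^t z has p + (p!/k)·k = p + p! copies of 0. Now the 0-count is p+p! and (1-count)+1 = (p+p!-1)+1 = p+p!, so i ≠ j+1 fails. So xy^t z = 0^{p+p!} 1^{p+p!-1} ∉ L.
This contradicts the pumping lemma, so L is not regular.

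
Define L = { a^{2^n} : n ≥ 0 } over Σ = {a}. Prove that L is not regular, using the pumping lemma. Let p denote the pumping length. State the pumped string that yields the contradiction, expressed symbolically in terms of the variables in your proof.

a^{2^p+k}

Toward a contradiction, assume L is regular with pumping length p.
Take w = a^{2^p} ∈ L with |w| = 2^p ≥ p.
Write w = xyz as guaranteed by the lemma, with |xy| ≤ p and y is nonempty.
Then y = a^k for some k with 1 ≤ k ≤ p.
Pump with i = 2: xy^2z = a^{2^p+k}. Since 1 ≤ k ≤ p < 2^p, we have 2^p < 2^p+k < 2^{p+1}, so 2^p+k is not a power of 2. So xy^2z ∉ L.
This contradicts the pumping lemma, so L is not regular.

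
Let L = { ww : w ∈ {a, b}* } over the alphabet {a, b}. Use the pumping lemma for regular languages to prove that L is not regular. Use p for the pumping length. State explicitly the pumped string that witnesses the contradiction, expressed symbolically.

a^{p+k} b^p a^p b^p

Assume L is regular; let p be its pumping constant.
Take w = a^p b^p a^p b^p = uu where u = a^pb^p; then w ∈ L and |w| = 4p ≥ p.
Write w = xyz as guaranteed by the lemma, with |xy| ≤ p and |y| ≥ 1.
Since the first p symbols of w are all a's and |xy| ≤ p, y lies entirely in the leading a-block: y = a^k for some k with 1 ≤ k ≤ p.
Pump with i = 2: xy^2z = a^{p+k} b^p a^p b^p, of length 4p+k. Suppose this equals vv. The string starts with a and ends with b, so v does too; thus the boundary between the two copies of v is a b→a transition. There is exactly one such transition, at position 2p+k, so |v| = 2p+k and |vv| = 4p+2k ≠ 4p+k since k ≥ 1. So xy^2z ∉ L.
This is a contradiction; hence L is not regular.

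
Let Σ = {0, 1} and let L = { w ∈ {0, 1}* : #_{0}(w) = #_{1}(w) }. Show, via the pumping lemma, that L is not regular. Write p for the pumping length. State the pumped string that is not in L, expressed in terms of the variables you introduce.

0^{p+k} 1^p

Suppose for contradiction that L is regular, and let p be the pumping length.
Choose w = 0^p 1^p ∈ L with |w| = 2p ≥ p.
The pumping lemma gives a decomposition w = xyz where |xy| ≤ p and |y| > 0.
Since the first p symbols of w are all 0's and |xy| ≤ p, y lies entirely in the leading 0-block: y = 0^k for some k with 1 ≤ k ≤ p.
Pump with i = 2: xy^2z = 0^{p+k} 1^p has p+k occurrences of 0 but only p of 1. Since k ≥ 1 the counts differ, so xy^2z ∉ L.
This is a contradiction; hence L is not regular.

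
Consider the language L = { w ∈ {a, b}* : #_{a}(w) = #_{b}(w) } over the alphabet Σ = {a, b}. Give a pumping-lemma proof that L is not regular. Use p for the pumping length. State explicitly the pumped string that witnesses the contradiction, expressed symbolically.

Toward a contradiction, assume L is regular with pumping length p.
Choose w = a^p b^p ∈ L with |w| = 2p ≥ p.
The pumping lemma gives a decomposition w = xyz where |xy| ≤ p and y is nonempty.
Because |xy| ≤ p and w begins with p copies of a, we have y = a^k with 1 ≤ k ≤ p.
Pump with i = 2: xy^2z = a^{p+k} b^p has p+k occurrences of a but only p of b. Since k ≥ 1 the counts differ, so xy^2z ∉ L.
This contradicts the pumping lemma, so L is not regular.

a^{p+k} b^p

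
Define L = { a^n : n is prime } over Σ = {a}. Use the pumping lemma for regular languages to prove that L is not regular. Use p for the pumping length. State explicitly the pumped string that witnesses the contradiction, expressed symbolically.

a^{q(1+k)}

Assume L is regular. Let p be the pumping length given by the pumping lemma.
Let q be a prime with q ≥ p+2 (infinitely many primes exist), and take w = a^q ∈ L with |w| = q ≥ p.
By the pumping lemma, w = xyz with |xy| ≤ p and y is nonempty.
Then y = a^k for some k with 1 ≤ k ≤ p.
Since 1 ≤ k ≤ p, |xz| = q-k. Pump with i = q+1: |xy^{q+1}z| = (q-k)+(q+1)k = q+qk = q(1+k), which is composite (both factors ≥ 2). So xy^{q+1}z = a^{q(1+k)} ∉ L.
Contradiction. Therefore L is not regular.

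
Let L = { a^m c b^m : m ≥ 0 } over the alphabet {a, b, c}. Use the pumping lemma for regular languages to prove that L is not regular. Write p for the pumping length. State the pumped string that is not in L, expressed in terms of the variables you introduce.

Suppose for contradiction that L is regular, and let p be the pumping length.
Take w = a^p c b^p ∈ L with |w| = 2p+1 ≥ p.
The pumping lemma gives a decomposition w = xyz where |xy| ≤ p and y is nonempty.
Because |xy| ≤ p and w begins with p copies of a, we have y = a^k with 1 ≤ k ≤ p.
Pump with i = 2: xy^2z = a^{p+k} c b^p, which would require p+k = p. But k ≥ 1, so xy^2z ∉ L.
This is a contradiction; hence L is not regular.

a^{p+k} c b^p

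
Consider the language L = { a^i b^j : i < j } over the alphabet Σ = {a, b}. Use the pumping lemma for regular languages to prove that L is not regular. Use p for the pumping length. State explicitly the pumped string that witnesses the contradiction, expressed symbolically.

Assume L is regular. Let p be the pumping length given by the pumping lemma.
Choose w = a^p b^{p+1} ∈ L, with |w| = 2p+1 ≥ p.
Write w = xyz as guaranteed by the lemma, with |xy| ≤ p and |y| ≥ 1.
Because |xy| ≤ p and w begins with p copies of a, we have y = a^k with 1 ≤ k ≤ p.
Consider xy^2z = a^{p+k} b^{p+1}. Since k ≥ 1, the a-count p+k is at least p+1, so i < j fails; thus xy^2z ∉ L.
Contradiction. Therefore L is not regular.

a^{p+k} b^{p+1}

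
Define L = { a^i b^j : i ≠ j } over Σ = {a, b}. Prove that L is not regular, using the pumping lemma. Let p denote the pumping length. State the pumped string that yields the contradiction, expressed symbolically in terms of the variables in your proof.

a^{p+p!} b^{p+p!}

Suppose for contradiction that L is regular, and let p be the pumping length.
Choose w = a^p b^{p+p!}. Since p ≠ p+p!, w ∈ L; and |w| ≥ p.
The pumping lemma gives a decomposition w = xyz where |xy| ≤ p and |y| > 0.
Because |xy| ≤ p and w begins with p copies of a, we have y = a^k with 1 ≤ k ≤ p.
Since 1 ≤ k ≤ p, k divides p!; set t = 1 + p!/k. Then xy^t z has p + (p!/k)·k = p + p! copies of a. Now the a-count equals the b-count, so i ≠ j fails. So xy^t z = a^{p+p!} b^{p+p!} ∉ L.
Contradiction. Therefore L is not regular.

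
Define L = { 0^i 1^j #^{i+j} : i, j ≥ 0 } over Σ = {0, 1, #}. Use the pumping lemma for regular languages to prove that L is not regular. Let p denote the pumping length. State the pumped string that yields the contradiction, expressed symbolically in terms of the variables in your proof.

0^{p+k} 1^p #^{2p}

Suppose for contradiction that L is regular, and let p be the pumping length.
Take w = 0^p 1^p #^{2p} ∈ L (with i=j=p, i+j=2p), |w| = 4p ≥ p.
The pumping lemma gives a decomposition w = xyz where |xy| ≤ p and |y| ≥ 1.
The first p characters of w are 0's, so xy (and hence y) consists only of 0's. Write y = 0^k, 1 ≤ k ≤ p.
Consider xy^2z = 0^{p+k} 1^p #^{2p}. Now the 0- and 1-counts sum to 2p+k, but the #-count is 2p ≠ 2p+k. So xy^2z ∉ L.
This contradicts the pumping lemma, so L is not regular.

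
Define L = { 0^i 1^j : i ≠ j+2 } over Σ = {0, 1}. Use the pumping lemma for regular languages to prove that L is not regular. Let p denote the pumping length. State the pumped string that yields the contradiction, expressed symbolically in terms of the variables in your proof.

Assume L is regular. Let p be the pumping length given by the pumping lemma.
Choose w = 0^p 1^{p+p!-2}. Since p ≠ (p+p!-2)+2 = p+p!, w ∈ L; and |w| ≥ p.
By the pumping lemma, w = xyz with |xy| ≤ p and |y| ≥ 1.
The first p characters of w are 0's, so xy (and hence y) consists only of 0's. Write y = 0^k, 1 ≤ k ≤ p.
Since 1 ≤ k ≤ p, k divides p!; set t = 1 + p!/k. Then xy^t z has p + (p!/k)·k = p + p! copies of 0. Now the 0-count is p+p! and (1-count)+2 = (p+p!-2)+2 = p+p!, so i ≠ j+2 fails. So xy^t z = 0^{p+p!} 1^{p+p!-2} ∉ L.
This contradicts the pumping lemma, so L is not regular.

0^{p+p!} 1^{p+p!-2}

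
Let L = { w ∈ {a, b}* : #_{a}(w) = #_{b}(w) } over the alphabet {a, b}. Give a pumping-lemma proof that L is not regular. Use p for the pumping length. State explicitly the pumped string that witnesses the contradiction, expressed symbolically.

a^{p+k} b^p

Assume L is regular; let p be its pumping constant.
Choose w = a^p b^p ∈ L with |w| = 2p ≥ p.
The pumping lemma gives a decomposition w = xyz where |xy| ≤ p and |y| ≥ 1.
Because |xy| ≤ p and w begins with p copies of a, we have y = a^k with 1 ≤ k ≤ p.
Pump with i = 2: xy^2z = a^{p+k} b^p has p+k occurrences of a but only p of b. Since k ≥ 1 the counts differ, so xy^2z ∉ L.
Contradiction. Therefore L is not regular.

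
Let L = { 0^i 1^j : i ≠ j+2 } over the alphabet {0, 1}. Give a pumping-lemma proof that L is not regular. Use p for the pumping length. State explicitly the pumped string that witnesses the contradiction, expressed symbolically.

0^{p+p!} 1^{p+p!-2}

Suppose for contradiction that L is regular, and let p be the pumping length.
Choose w = 0^p 1^{p+p!-2}. Since p ≠ (p+p!-2)+2 = p+p!, w ∈ L; and |w| ≥ p.
By the pumping lemma, w = xyz with |xy| ≤ p and y is nonempty.
Because |xy| ≤ p and w begins with p copies of 0, we have y = 0^k with 1 ≤ k ≤ p.
Since 1 ≤ k ≤ p, k divides p!; set t = 1 + p!/k. Then xy^t z has p + (p!/k)·k = p + p! copies of 0. Now the 0-count is p+p! and (1-count)+2 = (p+p!-2)+2 = p+p!, so i ≠ j+2 fails. So xy^t z = 0^{p+p!} 1^{p+p!-2} ∉ L.
This contradicts the pumping lemma, so L is not regular.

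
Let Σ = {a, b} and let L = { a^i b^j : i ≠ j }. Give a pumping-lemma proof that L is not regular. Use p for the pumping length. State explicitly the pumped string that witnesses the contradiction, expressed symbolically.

Assume L is regular. Let p be the pumping length given by the pumping lemma.
Choose w = a^p b^{p+p!}. Since p ≠ p+p!, w ∈ L; and |w| ≥ p.
Write w = xyz as guaranteed by the lemma, with |xy| ≤ p and y is nonempty.
Because |xy| ≤ p and w begins with p copies of a, we have y = a^k with 1 ≤ k ≤ p.
Since 1 ≤ k ≤ p, k divides p!; set t = 1 + p!/k. Then xy^t z has p + (p!/k)·k = p + p! copies of a. Now the a-count equals the b-count, so i ≠ j fails. So xy^t z = a^{p+p!} b^{p+p!} ∉ L.
This contradicts the pumping lemma, so L is not regular.

a^{p+p!} b^{p+p!}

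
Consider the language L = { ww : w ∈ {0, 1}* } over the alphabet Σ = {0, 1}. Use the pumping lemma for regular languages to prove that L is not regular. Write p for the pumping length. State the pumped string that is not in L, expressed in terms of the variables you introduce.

0^{p+k} 1^p 0^p 1^p

Toward a contradiction, assume L is regular with pumping length p.
Take w = 0^p 1^p 0^p 1^p = uu where u = 0^p1^p; then w ∈ L and |w| = 4p ≥ p.
Write w = xyz as guaranteed by the lemma, with |xy| ≤ p and y is nonempty.
Because |xy| ≤ p and w begins with p copies of 0, we have y = 0^k with 1 ≤ k ≤ p.
Pump with i = 2: xy^2z = 0^{p+k} 1^p 0^p 1^p, of length 4p+k. Suppose this equals vv. The string starts with 0 and ends with 1, so v does too; thus the boundary between the two copies of v is a 1→0 transition. There is exactly one such transition, at position 2p+k, so |v| = 2p+k and |vv| = 4p+2k ≠ 4p+k since k ≥ 1. So xy^2z ∉ L.
Contradiction. Therefore L is not regular.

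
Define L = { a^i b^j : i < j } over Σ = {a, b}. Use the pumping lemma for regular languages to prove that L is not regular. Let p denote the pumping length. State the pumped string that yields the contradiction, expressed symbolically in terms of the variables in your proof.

a^{p+k} b^{p+1}

Assume L is regular. Let p be the pumping length given by the pumping lemma.
Choose w = a^p b^{p+1} ∈ L, with |w| = 2p+1 ≥ p.
By the pumping lemma, w = xyz with |xy| ≤ p and |y| > 0.
Because |xy| ≤ p and w begins with p copies of a, we have y = a^k with 1 ≤ k ≤ p.
Consider xy^2z = a^{p+k} b^{p+1}. Since k ≥ 1, the a-count p+k is at least p+1, so i < j fails; thus xy^2z ∉ L.
This contradicts the pumping lemma, so L is not regular.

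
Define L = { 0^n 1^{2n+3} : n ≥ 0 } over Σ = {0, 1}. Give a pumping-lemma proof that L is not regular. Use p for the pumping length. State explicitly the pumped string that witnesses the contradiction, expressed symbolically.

Assume L is regular; let p be its pumping constant.
Let w = 0^p 1^{2p+3} ∈ L; note |w| = 3p+3 ≥ p.
By the pumping lemma, w = xyz with |xy| ≤ p and |y| > 0.
Since the first p symbols of w are all 0's and |xy| ≤ p, y lies entirely in the leading 0-block: y = 0^k for some k with 1 ≤ k ≤ p.
Pump with i = 2: xy^2z = 0^{p+k} 1^{2p+3}. For this to lie in L we would need 2p+3 = 2(p+k)+3, which forces k = 0. But k ≥ 1, so xy^2z ∉ L.
Contradiction. Therefore L is not regular.

0^{p+k} 1^{2p+3}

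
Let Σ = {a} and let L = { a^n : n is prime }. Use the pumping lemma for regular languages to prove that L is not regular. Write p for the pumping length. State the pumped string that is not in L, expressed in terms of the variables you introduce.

Assume L is regular; let p be its pumping constant.
Let q be a prime with q ≥ p+2 (infinitely many primes exist), and take w = a^q ∈ L with |w| = q ≥ p.
The pumping lemma gives a decomposition w = xyz where |xy| ≤ p and |y| ≥ 1.
Then y = a^k for some k with 1 ≤ k ≤ p.
Since 1 ≤ k ≤ p, |xz| = q-k. Pump with i = q+1: |xy^{q+1}z| = (q-k)+(q+1)k = q+qk = q(1+k), which is composite (both factors ≥ 2). So xy^{q+1}z = a^{q(1+k)} ∉ L.
This is a contradiction; hence L is not regular.

a^{q(1+k)}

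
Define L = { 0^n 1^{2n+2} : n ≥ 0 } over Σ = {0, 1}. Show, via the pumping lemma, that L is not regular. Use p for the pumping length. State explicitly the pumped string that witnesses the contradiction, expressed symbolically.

Toward a contradiction, assume L is regular with pumping length p.
Choose w = 0^p 1^{2p+2}, which is in L with |w| = 3p+2 ≥ p.
Write w = xyz as guaranteed by the lemma, with |xy| ≤ p and |y| ≥ 1.
Because |xy| ≤ p and w begins with p copies of 0, we have y = 0^k with 1 ≤ k ≤ p.
Pump with i = 2: xy^2z = 0^{p+k} 1^{2p+2}. For this to lie in L we would need 2p+2 = 2(p+k)+2, which forces k = 0. But k ≥ 1, so xy^2z ∉ L.
Contradiction. Therefore L is not regular.

0^{p+k} 1^{2p+2}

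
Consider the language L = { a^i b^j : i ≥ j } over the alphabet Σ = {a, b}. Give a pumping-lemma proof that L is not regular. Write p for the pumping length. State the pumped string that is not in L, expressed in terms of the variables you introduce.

a^{p-k} b^p

Assume L is regular; let p be its pumping constant.
Choose w = a^p b^p ∈ L, with |w| = 2p ≥ p.
The pumping lemma gives a decomposition w = xyz where |xy| ≤ p and y is nonempty.
Because |xy| ≤ p and w begins with p copies of a, we have y = a^k with 1 ≤ k ≤ p.
Consider xy^0z = xz = a^{p-k} b^p. Since k ≥ 1, the a-count p-k is less than p, so i ≥ j fails; thus xz ∉ L.
This contradicts the pumping lemma, so L is not regular.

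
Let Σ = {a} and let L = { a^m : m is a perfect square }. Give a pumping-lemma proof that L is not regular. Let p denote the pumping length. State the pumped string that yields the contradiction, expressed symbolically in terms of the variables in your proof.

a^{p²+k}

Assume L is regular. Let p be the pumping length given by the pumping lemma.
Take w = a^{p²} ∈ L with |w| = p² ≥ p.
Write w = xyz as guaranteed by the lemma, with |xy| ≤ p and |y| > 0.
Then y = a^k for some k with 1 ≤ k ≤ p.
Pump with i = 2: xy^2z = a^{p²+k}. Since 1 ≤ k ≤ p, p² < p²+k ≤ p²+p < (p+1)², so p²+k lies strictly between consecutive squares and is not a perfect square. So xy^2z ∉ L.
This is a contradiction; hence L is not regular.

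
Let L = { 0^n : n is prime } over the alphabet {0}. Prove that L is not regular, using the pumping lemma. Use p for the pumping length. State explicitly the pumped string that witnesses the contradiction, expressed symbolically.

0^{q(1+k)}

Assume L is regular; let p be its pumping constant.
Let q be a prime with q ≥ p+2 (infinitely many primes exist), and take w = 0^q ∈ L with |w| = q ≥ p.
Write w = xyz as guaranteed by the lemma, with |xy| ≤ p and y is nonempty.
Then y = 0^k for some k with 1 ≤ k ≤ p.
Since 1 ≤ k ≤ p, |xz| = q-k. Pump with i = q+1: |xy^{q+1}z| = (q-k)+(q+1)k = q+qk = q(1+k), which is composite (both factors ≥ 2). So xy^{q+1}z = 0^{q(1+k)} ∉ L.
This contradicts the pumping lemma, so L is not regular.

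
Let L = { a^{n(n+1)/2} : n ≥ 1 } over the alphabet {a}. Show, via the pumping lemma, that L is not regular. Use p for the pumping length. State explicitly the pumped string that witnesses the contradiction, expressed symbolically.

Assume L is regular; let p be its pumping constant.
Take w = a^{p(p+1)/2} ∈ L with |w| = p(p+1)/2 ≥ p.
By the pumping lemma, w = xyz with |xy| ≤ p and y is nonempty.
Then y = a^k for some k with 1 ≤ k ≤ p.
Pump with i = 2: xy^2z = a^{p(p+1)/2+k}. Since 1 ≤ k ≤ p, p(p+1)/2 < p(p+1)/2+k ≤ p(p+1)/2+p < (p+1)(p+2)/2, so p(p+1)/2+k is strictly between consecutive triangular numbers. So xy^2z ∉ L.
Contradiction. Therefore L is not regular.

a^{p(p+1)/2+k}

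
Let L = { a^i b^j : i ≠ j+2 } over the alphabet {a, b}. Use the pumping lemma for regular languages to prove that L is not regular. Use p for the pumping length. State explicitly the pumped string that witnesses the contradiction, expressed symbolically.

a^{p+p!} b^{p+p!-2}

Toward a contradiction, assume L is regular with pumping length p.
Choose w = a^p b^{p+p!-2}. Since p ≠ (p+p!-2)+2 = p+p!, w ∈ L; and |w| ≥ p.
Write w = xyz as guaranteed by the lemma, with |xy| ≤ p and |y| ≥ 1.
Since the first p symbols of w are all a's and |xy| ≤ p, y lies entirely in the leading a-block: y = a^k for some k with 1 ≤ k ≤ p.
Since 1 ≤ k ≤ p, k divides p!; set t = 1 + p!/k. Then xy^t z has p + (p!/k)·k = p + p! copies of a. Now the a-count is p+p! and (b-count)+2 = (p+p!-2)+2 = p+p!, so i ≠ j+2 fails. So xy^t z = a^{p+p!} b^{p+p!-2} ∉ L.
This is a contradiction; hence L is not regular.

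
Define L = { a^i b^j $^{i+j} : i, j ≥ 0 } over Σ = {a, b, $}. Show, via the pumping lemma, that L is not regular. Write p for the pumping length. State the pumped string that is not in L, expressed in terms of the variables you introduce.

Assume L is regular; let p be its pumping constant.
Take w = a^p b^p $^{2p} ∈ L (with i=j=p, i+j=2p), |w| = 4p ≥ p.
By the pumping lemma, w = xyz with |xy| ≤ p and |y| ≥ 1.
Since the first p symbols of w are all a's and |xy| ≤ p, y lies entirely in the leading a-block: y = a^k for some k with 1 ≤ k ≤ p.
Consider xy^2z = a^{p+k} b^p $^{2p}. Now the a- and b-counts sum to 2p+k, but the $-count is 2p ≠ 2p+k. So xy^2z ∉ L.
This contradicts the pumping lemma, so L is not regular.

a^{p+k} b^p $^{2p}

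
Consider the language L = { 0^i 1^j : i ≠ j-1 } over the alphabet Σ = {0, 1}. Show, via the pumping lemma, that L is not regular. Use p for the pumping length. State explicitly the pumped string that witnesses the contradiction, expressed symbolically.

0^{p+p!} 1^{p+p!+1}

Suppose for contradiction that L is regular, and let p be the pumping length.
Choose w = 0^p 1^{p+p!+1}. Since p ≠ (p+p!+1)-1 = p+p!, w ∈ L; and |w| ≥ p.
The pumping lemma gives a decomposition w = xyz where |xy| ≤ p and |y| ≥ 1.
Because |xy| ≤ p and w begins with p copies of 0, we have y = 0^k with 1 ≤ k ≤ p.
Since 1 ≤ k ≤ p, k divides p!; set t = 1 + p!/k. Then xy^t z has p + (p!/k)·k = p + p! copies of 0. Now the 0-count is p+p! and (1-count)-1 = (p+p!+1)-1 = p+p!, so i ≠ j-1 fails. So xy^t z = 0^{p+p!} 1^{p+p!+1} ∉ L.
This contradicts the pumping lemma, so L is not regular.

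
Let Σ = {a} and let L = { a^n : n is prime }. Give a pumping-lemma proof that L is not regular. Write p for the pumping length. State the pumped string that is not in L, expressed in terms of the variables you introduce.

a^{q(1+k)}

Assume L is regular. Let p be the pumping length given by the pumping lemma.
Let q be a prime with q ≥ p+2 (infinitely many primes exist), and take w = a^q ∈ L with |w| = q ≥ p.
By the pumping lemma, w = xyz with |xy| ≤ p and |y| ≥ 1.
Then y = a^k for some k with 1 ≤ k ≤ p.
Since 1 ≤ k ≤ p, |xz| = q-k. Pump with i = q+1: |xy^{q+1}z| = (q-k)+(q+1)k = q+qk = q(1+k), which is composite (both factors ≥ 2). So xy^{q+1}z = a^{q(1+k)} ∉ L.
This is a contradiction; hence L is not regular.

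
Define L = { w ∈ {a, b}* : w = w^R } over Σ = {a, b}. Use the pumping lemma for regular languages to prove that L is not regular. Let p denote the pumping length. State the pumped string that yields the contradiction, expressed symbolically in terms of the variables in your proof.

Toward a contradiction, assume L is regular with pumping length p.
Take w = a^p b a^p, a palindrome of length 2p+1 ≥ p.
By the pumping lemma, w = xyz with |xy| ≤ p and |y| ≥ 1.
Because |xy| ≤ p and w begins with p copies of a, we have y = a^k with 1 ≤ k ≤ p.
Pump with i = 2: xy^2z = a^{p+k} b a^p. Its reverse is a^p b a^{p+k}, which differs from xy^2z since k ≥ 1. So xy^2z is not a palindrome and xy^2z ∉ L.
This is a contradiction; hence L is not regular.

a^{p+k} b a^p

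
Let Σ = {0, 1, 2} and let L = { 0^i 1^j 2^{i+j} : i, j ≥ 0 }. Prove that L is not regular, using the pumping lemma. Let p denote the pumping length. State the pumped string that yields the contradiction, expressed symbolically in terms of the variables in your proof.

0^{p+k} 1^p 2^{2p}

Toward a contradiction, assume L is regular with pumping length p.
Take w = 0^p 1^p 2^{2p} ∈ L (with i=j=p, i+j=2p), |w| = 4p ≥ p.
By the pumping lemma, w = xyz with |xy| ≤ p and |y| ≥ 1.
Since the first p symbols of w are all 0's and |xy| ≤ p, y lies entirely in the leading 0-block: y = 0^k for some k with 1 ≤ k ≤ p.
Consider xy^2z = 0^{p+k} 1^p 2^{2p}. Now the 0- and 1-counts sum to 2p+k, but the 2-count is 2p ≠ 2p+k. So xy^2z ∉ L.
This is a contradiction; hence L is not regular.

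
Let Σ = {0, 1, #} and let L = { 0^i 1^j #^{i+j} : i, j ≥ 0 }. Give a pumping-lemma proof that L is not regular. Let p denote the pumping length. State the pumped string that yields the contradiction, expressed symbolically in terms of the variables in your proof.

0^{p+k} 1^p #^{2p}

Suppose for contradiction that L is regular, and let p be the pumping length.
Take w = 0^p 1^p #^{2p} ∈ L (with i=j=p, i+j=2p), |w| = 4p ≥ p.
Write w = xyz as guaranteed by the lemma, with |xy| ≤ p and |y| ≥ 1.
Because |xy| ≤ p and w begins with p copies of 0, we have y = 0^k with 1 ≤ k ≤ p.
Consider xy^2z = 0^{p+k} 1^p #^{2p}. Now the 0- and 1-counts sum to 2p+k, but the #-count is 2p ≠ 2p+k. So xy^2z ∉ L.
This is a contradiction; hence L is not regular.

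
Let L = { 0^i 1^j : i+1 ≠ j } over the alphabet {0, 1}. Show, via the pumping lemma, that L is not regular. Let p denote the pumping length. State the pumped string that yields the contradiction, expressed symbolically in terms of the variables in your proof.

0^{p+p!} 1^{p+p!+1}

Assume L is regular; let p be its pumping constant.
Choose w = 0^p 1^{p+p!+1}. Since p ≠ (p+p!+1)-1 = p+p!, w ∈ L; and |w| ≥ p.
The pumping lemma gives a decomposition w = xyz where |xy| ≤ p and |y| ≥ 1.
Since the first p symbols of w are all 0's and |xy| ≤ p, y lies entirely in the leading 0-block: y = 0^k for some k with 1 ≤ k ≤ p.
Since 1 ≤ k ≤ p, k divides p!; set t = 1 + p!/k. Then xy^t z has p + (p!/k)·k = p + p! copies of 0. Now the 0-count is p+p! and (1-count)-1 = (p+p!+1)-1 = p+p!, so i+1 ≠ j fails. So xy^t z = 0^{p+p!} 1^{p+p!+1} ∉ L.
This contradicts the pumping lemma, so L is not regular.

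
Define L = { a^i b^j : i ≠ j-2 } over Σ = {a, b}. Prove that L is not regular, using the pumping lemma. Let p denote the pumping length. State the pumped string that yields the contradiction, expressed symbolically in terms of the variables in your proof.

Suppose for contradiction that L is regular, and let p be the pumping length.
Choose w = a^p b^{p+p!+2}. Since p ≠ (p+p!+2)-2 = p+p!, w ∈ L; and |w| ≥ p.
The pumping lemma gives a decomposition w = xyz where |xy| ≤ p and y is nonempty.
Since the first p symbols of w are all a's and |xy| ≤ p, y lies entirely in the leading a-block: y = a^k for some k with 1 ≤ k ≤ p.
Since 1 ≤ k ≤ p, k divides p!; set t = 1 + p!/k. Then xy^t z has p + (p!/k)·k = p + p! copies of a. Now the a-count is p+p! and (b-count)-2 = (p+p!+2)-2 = p+p!, so i ≠ j-2 fails. So xy^t z = a^{p+p!} b^{p+p!+2} ∉ L.
Contradiction. Therefore L is not regular.

a^{p+p!} b^{p+p!+2}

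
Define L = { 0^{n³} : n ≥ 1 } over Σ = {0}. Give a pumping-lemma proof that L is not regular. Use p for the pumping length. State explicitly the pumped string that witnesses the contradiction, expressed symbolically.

0^{p³+k}

Suppose for contradiction that L is regular, and let p be the pumping length.
Take w = 0^{p³} ∈ L with |w| = p³ ≥ p.
Write w = xyz as guaranteed by the lemma, with |xy| ≤ p and |y| ≥ 1.
Then y = 0^k for some k with 1 ≤ k ≤ p.
Pump with i = 2: xy^2z = 0^{p³+k}. Since 1 ≤ k ≤ p, p³ < p³+k ≤ p³+p < p³+3p²+3p+1 = (p+1)³, so p³+k is not a perfect cube. So xy^2z ∉ L.
This is a contradiction; hence L is not regular.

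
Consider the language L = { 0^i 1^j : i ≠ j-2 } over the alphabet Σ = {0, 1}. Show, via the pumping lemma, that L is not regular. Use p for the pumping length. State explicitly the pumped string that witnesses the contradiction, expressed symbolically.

0^{p+p!} 1^{p+p!+2}

Toward a contradiction, assume L is regular with pumping length p.
Choose w = 0^p 1^{p+p!+2}. Since p ≠ (p+p!+2)-2 = p+p!, w ∈ L; and |w| ≥ p.
Write w = xyz as guaranteed by the lemma, with |xy| ≤ p and y is nonempty.
The first p characters of w are 0's, so xy (and hence y) consists only of 0's. Write y = 0^k, 1 ≤ k ≤ p.
Since 1 ≤ k ≤ p, k divides p!; set t = 1 + p!/k. Then xy^t z has p + (p!/k)·k = p + p! copies of 0. Now the 0-count is p+p! and (1-count)-2 = (p+p!+2)-2 = p+p!, so i ≠ j-2 fails. So xy^t z = 0^{p+p!} 1^{p+p!+2} ∉ L.
Contradiction. Therefore L is not regular.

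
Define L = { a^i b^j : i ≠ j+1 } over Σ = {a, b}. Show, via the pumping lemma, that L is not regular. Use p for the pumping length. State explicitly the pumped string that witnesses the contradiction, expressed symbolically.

Assume L is regular; let p be its pumping constant.
Choose w = a^p b^{p+p!-1}. Since p ≠ (p+p!-1)+1 = p+p!, w ∈ L; and |w| ≥ p.
The pumping lemma gives a decomposition w = xyz where |xy| ≤ p and |y| > 0.
Since the first p symbols of w are all a's and |xy| ≤ p, y lies entirely in the leading a-block: y = a^k for some k with 1 ≤ k ≤ p.
Since 1 ≤ k ≤ p, k divides p!; set t = 1 + p!/k. Then xy^t z has p + (p!/k)·k = p + p! copies of a. Now the a-count is p+p! and (b-count)+1 = (p+p!-1)+1 = p+p!, so i ≠ j+1 fails. So xy^t z = a^{p+p!} b^{p+p!-1} ∉ L.
Contradiction. Therefore L is not regular.

a^{p+p!} b^{p+p!-1}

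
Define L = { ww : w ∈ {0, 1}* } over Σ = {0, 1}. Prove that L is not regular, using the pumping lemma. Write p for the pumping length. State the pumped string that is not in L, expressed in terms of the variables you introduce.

Assume L is regular. Let p be the pumping length given by the pumping lemma.
Take w = 0^p 1^p 0^p 1^p = uu where u = 0^p1^p; then w ∈ L and |w| = 4p ≥ p.
By the pumping lemma, w = xyz with |xy| ≤ p and y is nonempty.
The first p characters of w are 0's, so xy (and hence y) consists only of 0's. Write y = 0^k, 1 ≤ k ≤ p.
Pump with i = 2: xy^2z = 0^{p+k} 1^p 0^p 1^p, of length 4p+k. Suppose this equals vv. The string starts with 0 and ends with 1, so v does too; thus the boundary between the two copies of v is a 1→0 transition. There is exactly one such transition, at position 2p+k, so |v| = 2p+k and |vv| = 4p+2k ≠ 4p+k since k ≥ 1. So xy^2z ∉ L.
Contradiction. Therefore L is not regular.

0^{p+k} 1^p 0^p 1^p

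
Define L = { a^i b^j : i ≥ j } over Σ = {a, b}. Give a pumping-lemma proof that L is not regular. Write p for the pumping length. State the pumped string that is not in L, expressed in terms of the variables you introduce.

Suppose for contradiction that L is regular, and let p be the pumping length.
Choose w = a^p b^p ∈ L, with |w| = 2p ≥ p.
By the pumping lemma, w = xyz with |xy| ≤ p and y is nonempty.
Because |xy| ≤ p and w begins with p copies of a, we have y = a^k with 1 ≤ k ≤ p.
Consider xy^0z = xz = a^{p-k} b^p. Since k ≥ 1, the a-count p-k is less than p, so i ≥ j fails; thus xz ∉ L.
This contradicts the pumping lemma, so L is not regular.

a^{p-k} b^p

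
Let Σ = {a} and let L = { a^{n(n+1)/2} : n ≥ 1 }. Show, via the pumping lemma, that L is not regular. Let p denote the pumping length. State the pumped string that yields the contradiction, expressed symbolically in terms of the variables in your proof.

Suppose for contradiction that L is regular, and let p be the pumping length.
Take w = a^{p(p+1)/2} ∈ L with |w| = p(p+1)/2 ≥ p.
By the pumping lemma, w = xyz with |xy| ≤ p and y is nonempty.
Then y = a^k for some k with 1 ≤ k ≤ p.
Pump with i = 2: xy^2z = a^{p(p+1)/2+k}. Since 1 ≤ k ≤ p, p(p+1)/2 < p(p+1)/2+k ≤ p(p+1)/2+p < (p+1)(p+2)/2, so p(p+1)/2+k is strictly between consecutive triangular numbers. So xy^2z ∉ L.
This contradicts the pumping lemma, so L is not regular.

a^{p(p+1)/2+k}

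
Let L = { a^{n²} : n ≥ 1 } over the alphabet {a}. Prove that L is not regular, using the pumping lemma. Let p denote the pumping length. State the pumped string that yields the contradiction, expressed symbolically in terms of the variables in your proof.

Assume L is regular. Let p be the pumping length given by the pumping lemma.
Take w = a^{p²} ∈ L with |w| = p² ≥ p.
Write w = xyz as guaranteed by the lemma, with |xy| ≤ p and y is nonempty.
Then y = a^k for some k with 1 ≤ k ≤ p.
Pump with i = 2: xy^2z = a^{p²+k}. Since 1 ≤ k ≤ p, p² < p²+k ≤ p²+p < (p+1)², so p²+k lies strictly between consecutive squares and is not a perfect square. So xy^2z ∉ L.
Contradiction. Therefore L is not regular.

a^{p²+k}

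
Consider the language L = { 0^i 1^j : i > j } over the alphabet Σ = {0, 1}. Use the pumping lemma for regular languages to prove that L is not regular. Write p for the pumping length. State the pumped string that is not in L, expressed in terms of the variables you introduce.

Suppose for contradiction that L is regular, and let p be the pumping length.
Choose w = 0^{p+1} 1^p ∈ L, with |w| = 2p+1 ≥ p.
The pumping lemma gives a decomposition w = xyz where |xy| ≤ p and |y| ≥ 1.
Since the first p symbols of w are all 0's and |xy| ≤ p, y lies entirely in the leading 0-block: y = 0^k for some k with 1 ≤ k ≤ p.
Consider xy^0z = xz = 0^{p+1-k} 1^p. Since k ≥ 1, the 0-count p+1-k is at most p, so i > j fails; thus xz ∉ L.
Contradiction. Therefore L is not regular.

0^{p+1-k} 1^p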